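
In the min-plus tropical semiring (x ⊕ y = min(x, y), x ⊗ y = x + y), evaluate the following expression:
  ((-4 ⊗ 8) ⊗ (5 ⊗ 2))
((-4 ⊗ 8) ⊗ (5 ⊗ 2)) = 11

Expand innermost to outermost. Recall ⊕ takes the minimum of its arguments and ⊗ takes their sum. Working out the expression ((-4 ⊗ 8) ⊗ (5 ⊗ 2)) gives 11.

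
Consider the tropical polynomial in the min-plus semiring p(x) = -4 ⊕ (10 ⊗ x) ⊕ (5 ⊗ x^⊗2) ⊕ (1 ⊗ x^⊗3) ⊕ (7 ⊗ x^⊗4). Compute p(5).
p(5) = -4

A tropical monomial a ⊗ x^⊗i evaluates to a + i · x. Evaluating each term at x = 5:
  Term 0 contributes -4 + 0 · 5 = -4
  Term 1 contributes 10 + 1 · 5 = 15
  Term 2 contributes 5 + 2 · 5 = 15
  Term 3 contributes 1 + 3 · 5 = 16
  Term 4 contributes 7 + 4 · 5 = 27
p(5) = ⊕ of these = min[-4, 15, 15, 16, 27] = -4.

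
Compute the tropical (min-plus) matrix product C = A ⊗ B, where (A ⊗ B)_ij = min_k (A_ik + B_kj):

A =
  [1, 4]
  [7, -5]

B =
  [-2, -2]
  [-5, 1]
A ⊗ B =
  [-1, -1]
  [-10, -4]

Apply the min-plus product entry-by-entry:
  C[0][0] = min over k of (A[0][0] + B[0][0] = 1 + -2 = -1, A[0][1] + B[1][0] = 4 + -5 = -1) = -1 (attained at k = 0)
  C[0][1] = min over k of (A[0][0] + B[0][1] = 1 + -2 = -1, A[0][1] + B[1][1] = 4 + 1 = 5) = -1 (attained at k = 0)
  C[1][0] = min over k of (A[1][0] + B[0][0] = 7 + -2 = 5, A[1][1] + B[1][0] = -5 + -5 = -10) = -10 (attained at k = 1)
  C[1][1] = min over k of (A[1][0] + B[0][1] = 7 + -2 = 5, A[1][1] + B[1][1] = -5 + 1 = -4) = -4 (attained at k = 1)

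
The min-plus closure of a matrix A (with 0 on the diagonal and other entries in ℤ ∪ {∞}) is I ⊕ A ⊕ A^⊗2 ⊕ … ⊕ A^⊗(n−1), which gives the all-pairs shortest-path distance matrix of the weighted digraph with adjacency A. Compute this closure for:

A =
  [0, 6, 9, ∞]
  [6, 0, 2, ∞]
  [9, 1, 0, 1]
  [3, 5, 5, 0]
Closure =
  [0, 6, 8, 9]
  [6, 0, 2, 3]
  [4, 1, 0, 1]
  [3, 5, 5, 0]

This is the Floyd-Warshall all-pairs shortest-path computation. For each intermediate vertex k = 0, 1, …, 3, update dist[i][j] ← min(dist[i][j], dist[i][k] + dist[k][j]). The final matrix gives, for each (i, j), the minimum total weight of any directed path from i to j (possibly empty when i = j).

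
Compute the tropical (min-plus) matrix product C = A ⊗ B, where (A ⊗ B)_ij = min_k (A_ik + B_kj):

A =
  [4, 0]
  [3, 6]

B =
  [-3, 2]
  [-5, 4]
A ⊗ B =
  [-5, 4]
  [0, 5]

Apply the min-plus product entry-by-entry:
  C[0][0] = min over k of (A[0][0] + B[0][0] = 4 + -3 = 1, A[0][1] + B[1][0] = 0 + -5 = -5) = -5 (attained at k = 1)
  C[0][1] = min over k of (A[0][0] + B[0][1] = 4 + 2 = 6, A[0][1] + B[1][1] = 0 + 4 = 4) = 4 (attained at k = 1)
  C[1][0] = min over k of (A[1][0] + B[0][0] = 3 + -3 = 0, A[1][1] + B[1][0] = 6 + -5 = 1) = 0 (attained at k = 0)
  C[1][1] = min over k of (A[1][0] + B[0][1] = 3 + 2 = 5, A[1][1] + B[1][1] = 6 + 4 = 10) = 5 (attained at k = 0)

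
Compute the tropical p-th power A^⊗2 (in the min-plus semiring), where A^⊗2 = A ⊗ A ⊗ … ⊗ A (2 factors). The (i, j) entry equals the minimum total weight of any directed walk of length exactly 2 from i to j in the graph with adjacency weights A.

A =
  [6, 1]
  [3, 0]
A^⊗2 =
  [4, 1]
  [3, 0]

Each entry (A^⊗2)_ij equals the minimum over all length-2 walks i = v_0 → v_1 → … → v_2 = j of Σ_t A[v_t][v_{t+1}]. For example, for (i, j) = (0, 1) we minimise over 2 possible intermediate vertex sequences; the minimum is 1, attained along the walk 0 → 1 → 1.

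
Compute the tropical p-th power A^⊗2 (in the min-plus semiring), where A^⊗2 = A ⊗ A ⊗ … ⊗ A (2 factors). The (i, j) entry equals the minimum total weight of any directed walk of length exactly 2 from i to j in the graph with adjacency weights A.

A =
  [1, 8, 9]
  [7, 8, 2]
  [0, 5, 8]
A^⊗2 =
  [2, 9, 10]
  [2, 7, 10]
  [1, 8, 7]

Each entry (A^⊗2)_ij equals the minimum over all length-2 walks i = v_0 → v_1 → … → v_2 = j of Σ_t A[v_t][v_{t+1}]. For example, for (i, j) = (0, 2) we minimise over 3 possible intermediate vertex sequences; the minimum is 10, attained along the walk 0 → 0 → 2.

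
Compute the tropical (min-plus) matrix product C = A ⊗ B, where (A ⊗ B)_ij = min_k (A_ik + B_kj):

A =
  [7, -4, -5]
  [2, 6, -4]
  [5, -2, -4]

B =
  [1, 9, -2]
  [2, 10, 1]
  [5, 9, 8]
A ⊗ B =
  [-2, 4, -3]
  [1, 5, 0]
  [0, 5, -1]

Apply the min-plus product entry-by-entry:
  C[0][0] = min over k of (A[0][0] + B[0][0] = 7 + 1 = 8, A[0][1] + B[1][0] = -4 + 2 = -2, A[0][2] + B[2][0] = -5 + 5 = 0) = -2 (attained at k = 1)
  C[0][1] = min over k of (A[0][0] + B[0][1] = 7 + 9 = 16, A[0][1] + B[1][1] = -4 + 10 = 6, A[0][2] + B[2][1] = -5 + 9 = 4) = 4 (attained at k = 2)
  C[0][2] = min over k of (A[0][0] + B[0][2] = 7 + -2 = 5, A[0][1] + B[1][2] = -4 + 1 = -3, A[0][2] + B[2][2] = -5 + 8 = 3) = -3 (attained at k = 1)
  C[1][0] = min over k of (A[1][0] + B[0][0] = 2 + 1 = 3, A[1][1] + B[1][0] = 6 + 2 = 8, A[1][2] + B[2][0] = -4 + 5 = 1) = 1 (attained at k = 2)
  C[1][1] = min over k of (A[1][0] + B[0][1] = 2 + 9 = 11, A[1][1] + B[1][1] = 6 + 10 = 16, A[1][2] + B[2][1] = -4 + 9 = 5) = 5 (attained at k = 2)
  C[1][2] = min over k of (A[1][0] + B[0][2] = 2 + -2 = 0, A[1][1] + B[1][2] = 6 + 1 = 7, A[1][2] + B[2][2] = -4 + 8 = 4) = 0 (attained at k = 0)
  C[2][0] = min over k of (A[2][0] + B[0][0] = 5 + 1 = 6, A[2][1] + B[1][0] = -2 + 2 = 0, A[2][2] + B[2][0] = -4 + 5 = 1) = 0 (attained at k = 1)
  C[2][1] = min over k of (A[2][0] + B[0][1] = 5 + 9 = 14, A[2][1] + B[1][1] = -2 + 10 = 8, A[2][2] + B[2][1] = -4 + 9 = 5) = 5 (attained at k = 2)
  C[2][2] = min over k of (A[2][0] + B[0][2] = 5 + -2 = 3, A[2][1] + B[1][2] = -2 + 1 = -1, A[2][2] + B[2][2] = -4 + 8 = 4) = -1 (attained at k = 1)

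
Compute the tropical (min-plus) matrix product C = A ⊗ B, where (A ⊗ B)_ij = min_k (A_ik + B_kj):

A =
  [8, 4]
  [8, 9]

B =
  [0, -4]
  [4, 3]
A ⊗ B =
  [8, 4]
  [8, 4]

Apply the min-plus product entry-by-entry:
  C[0][0] = min over k of (A[0][0] + B[0][0] = 8 + 0 = 8, A[0][1] + B[1][0] = 4 + 4 = 8) = 8 (attained at k = 0)
  C[0][1] = min over k of (A[0][0] + B[0][1] = 8 + -4 = 4, A[0][1] + B[1][1] = 4 + 3 = 7) = 4 (attained at k = 0)
  C[1][0] = min over k of (A[1][0] + B[0][0] = 8 + 0 = 8, A[1][1] + B[1][0] = 9 + 4 = 13) = 8 (attained at k = 0)
  C[1][1] = min over k of (A[1][0] + B[0][1] = 8 + -4 = 4, A[1][1] + B[1][1] = 9 + 3 = 12) = 4 (attained at k = 0)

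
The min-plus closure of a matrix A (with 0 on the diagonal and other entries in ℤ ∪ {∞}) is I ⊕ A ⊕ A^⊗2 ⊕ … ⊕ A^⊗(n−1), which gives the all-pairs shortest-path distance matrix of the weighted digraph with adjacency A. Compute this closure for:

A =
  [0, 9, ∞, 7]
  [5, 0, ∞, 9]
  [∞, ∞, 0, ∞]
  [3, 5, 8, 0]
Closure =
  [0, 9, 15, 7]
  [5, 0, 17, 9]
  [∞, ∞, 0, ∞]
  [3, 5, 8, 0]

This is the Floyd-Warshall all-pairs shortest-path computation. For each intermediate vertex k = 0, 1, …, 3, update dist[i][j] ← min(dist[i][j], dist[i][k] + dist[k][j]). The final matrix gives, for each (i, j), the minimum total weight of any directed path from i to j (possibly empty when i = j).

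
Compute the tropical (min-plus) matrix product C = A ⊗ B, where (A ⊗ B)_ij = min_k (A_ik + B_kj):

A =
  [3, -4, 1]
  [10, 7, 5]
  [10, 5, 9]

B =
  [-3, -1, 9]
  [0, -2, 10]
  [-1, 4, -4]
A ⊗ B =
  [-4, -6, -3]
  [4, 5, 1]
  [5, 3, 5]

Apply the min-plus product entry-by-entry:
  C[0][0] = min over k of (A[0][0] + B[0][0] = 3 + -3 = 0, A[0][1] + B[1][0] = -4 + 0 = -4, A[0][2] + B[2][0] = 1 + -1 = 0) = -4 (attained at k = 1)
  C[0][1] = min over k of (A[0][0] + B[0][1] = 3 + -1 = 2, A[0][1] + B[1][1] = -4 + -2 = -6, A[0][2] + B[2][1] = 1 + 4 = 5) = -6 (attained at k = 1)
  C[0][2] = min over k of (A[0][0] + B[0][2] = 3 + 9 = 12, A[0][1] + B[1][2] = -4 + 10 = 6, A[0][2] + B[2][2] = 1 + -4 = -3) = -3 (attained at k = 2)
  C[1][0] = min over k of (A[1][0] + B[0][0] = 10 + -3 = 7, A[1][1] + B[1][0] = 7 + 0 = 7, A[1][2] + B[2][0] = 5 + -1 = 4) = 4 (attained at k = 2)
  C[1][1] = min over k of (A[1][0] + B[0][1] = 10 + -1 = 9, A[1][1] + B[1][1] = 7 + -2 = 5, A[1][2] + B[2][1] = 5 + 4 = 9) = 5 (attained at k = 1)
  C[1][2] = min over k of (A[1][0] + B[0][2] = 10 + 9 = 19, A[1][1] + B[1][2] = 7 + 10 = 17, A[1][2] + B[2][2] = 5 + -4 = 1) = 1 (attained at k = 2)
  C[2][0] = min over k of (A[2][0] + B[0][0] = 10 + -3 = 7, A[2][1] + B[1][0] = 5 + 0 = 5, A[2][2] + B[2][0] = 9 + -1 = 8) = 5 (attained at k = 1)
  C[2][1] = min over k of (A[2][0] + B[0][1] = 10 + -1 = 9, A[2][1] + B[1][1] = 5 + -2 = 3, A[2][2] + B[2][1] = 9 + 4 = 13) = 3 (attained at k = 1)
  C[2][2] = min over k of (A[2][0] + B[0][2] = 10 + 9 = 19, A[2][1] + B[1][2] = 5 + 10 = 15, A[2][2] + B[2][2] = 9 + -4 = 5) = 5 (attained at k = 2)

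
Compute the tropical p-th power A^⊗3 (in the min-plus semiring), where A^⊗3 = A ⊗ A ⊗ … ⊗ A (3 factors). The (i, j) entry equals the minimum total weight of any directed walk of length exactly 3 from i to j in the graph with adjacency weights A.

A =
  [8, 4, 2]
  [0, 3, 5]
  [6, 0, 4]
A^⊗3 =
  [2, 5, 6]
  [4, 2, 5]
  [3, 4, 2]

Each entry (A^⊗3)_ij equals the minimum over all length-3 walks i = v_0 → v_1 → … → v_3 = j of Σ_t A[v_t][v_{t+1}]. For example, for (i, j) = (0, 2) we minimise over 9 possible intermediate vertex sequences; the minimum is 6, attained along the walk 0 → 1 → 0 → 2.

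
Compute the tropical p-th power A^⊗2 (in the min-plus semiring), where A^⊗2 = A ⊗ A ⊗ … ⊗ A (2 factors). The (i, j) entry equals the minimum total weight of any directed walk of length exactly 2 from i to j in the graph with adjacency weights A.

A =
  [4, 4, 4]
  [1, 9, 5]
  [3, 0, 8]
A^⊗2 =
  [5, 4, 8]
  [5, 5, 5]
  [1, 7, 5]

Each entry (A^⊗2)_ij equals the minimum over all length-2 walks i = v_0 → v_1 → … → v_2 = j of Σ_t A[v_t][v_{t+1}]. For example, for (i, j) = (0, 2) we minimise over 3 possible intermediate vertex sequences; the minimum is 8, attained along the walk 0 → 0 → 2.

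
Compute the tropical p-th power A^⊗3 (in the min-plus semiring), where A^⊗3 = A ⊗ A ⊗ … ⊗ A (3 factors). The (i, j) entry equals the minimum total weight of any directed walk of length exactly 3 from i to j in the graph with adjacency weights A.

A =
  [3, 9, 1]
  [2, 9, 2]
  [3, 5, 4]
A^⊗3 =
  [7, 9, 5]
  [6, 8, 6]
  [7, 9, 7]

Each entry (A^⊗3)_ij equals the minimum over all length-3 walks i = v_0 → v_1 → … → v_3 = j of Σ_t A[v_t][v_{t+1}]. For example, for (i, j) = (0, 2) we minimise over 9 possible intermediate vertex sequences; the minimum is 5, attained along the walk 0 → 2 → 0 → 2.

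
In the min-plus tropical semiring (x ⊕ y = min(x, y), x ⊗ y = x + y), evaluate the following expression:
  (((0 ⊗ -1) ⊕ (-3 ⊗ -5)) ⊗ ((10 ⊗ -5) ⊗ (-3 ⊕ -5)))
(((0 ⊗ -1) ⊕ (-3 ⊗ -5)) ⊗ ((10 ⊗ -5) ⊗ (-3 ⊕ -5))) = -8

Expand innermost to outermost. Recall ⊕ takes the minimum of its arguments and ⊗ takes their sum. Working out the expression (((0 ⊗ -1) ⊕ (-3 ⊗ -5)) ⊗ ((10 ⊗ -5) ⊗ (-3 ⊕ -5))) gives -8.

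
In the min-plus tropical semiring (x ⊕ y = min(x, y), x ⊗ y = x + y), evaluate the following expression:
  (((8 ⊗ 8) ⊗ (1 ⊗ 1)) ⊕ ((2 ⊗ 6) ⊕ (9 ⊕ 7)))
(((8 ⊗ 8) ⊗ (1 ⊗ 1)) ⊕ ((2 ⊗ 6) ⊕ (9 ⊕ 7))) = 7

Expand innermost to outermost. Recall ⊕ takes the minimum of its arguments and ⊗ takes their sum. Working out the expression (((8 ⊗ 8) ⊗ (1 ⊗ 1)) ⊕ ((2 ⊗ 6) ⊕ (9 ⊕ 7))) gives 7.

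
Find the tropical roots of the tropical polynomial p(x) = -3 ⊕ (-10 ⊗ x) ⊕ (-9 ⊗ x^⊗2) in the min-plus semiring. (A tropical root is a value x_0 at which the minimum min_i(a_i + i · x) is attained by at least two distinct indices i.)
Roots: {-1, 7}

Each tropical root is a break point of the lower envelope of the lines y = a_i + i · x (there are 3 lines, with slopes 0, 1, ..., 2). Only the lines that attain the minimum somewhere contribute to roots; other lines are dominated. Here the surviving (envelope) indices are i = 2, i = 1, i = 0.
Intersections between consecutive envelope lines give the roots: for adjacent envelope indices i < j the intersection is x = (a_i − a_j) / (j − i). Reading off the sorted break points: {-1, 7}.
Verification: at each break x_0, at least two indices attain the minimum of min_i(a_i + i · x_0).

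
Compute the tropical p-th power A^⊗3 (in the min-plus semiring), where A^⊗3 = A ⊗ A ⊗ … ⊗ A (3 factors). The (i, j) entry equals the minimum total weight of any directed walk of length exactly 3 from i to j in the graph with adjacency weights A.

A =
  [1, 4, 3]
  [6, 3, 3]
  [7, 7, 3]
A^⊗3 =
  [3, 6, 5]
  [8, 9, 9]
  [9, 12, 9]

Each entry (A^⊗3)_ij equals the minimum over all length-3 walks i = v_0 → v_1 → … → v_3 = j of Σ_t A[v_t][v_{t+1}]. For example, for (i, j) = (0, 2) we minimise over 9 possible intermediate vertex sequences; the minimum is 5, attained along the walk 0 → 0 → 0 → 2.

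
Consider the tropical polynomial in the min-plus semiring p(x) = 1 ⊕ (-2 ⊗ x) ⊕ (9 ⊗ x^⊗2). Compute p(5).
p(5) = 1

A tropical monomial a ⊗ x^⊗i evaluates to a + i · x. Evaluating each term at x = 5:
  Term 0 contributes 1 + 0 · 5 = 1
  Term 1 contributes -2 + 1 · 5 = 3
  Term 2 contributes 9 + 2 · 5 = 19
p(5) = ⊕ of these = min[1, 3, 19] = 1.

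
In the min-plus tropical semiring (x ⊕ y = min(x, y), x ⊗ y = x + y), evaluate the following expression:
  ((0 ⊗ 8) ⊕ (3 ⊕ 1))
((0 ⊗ 8) ⊕ (3 ⊕ 1)) = 1

Expand innermost to outermost. Recall ⊕ takes the minimum of its arguments and ⊗ takes their sum. Working out the expression ((0 ⊗ 8) ⊕ (3 ⊕ 1)) gives 1.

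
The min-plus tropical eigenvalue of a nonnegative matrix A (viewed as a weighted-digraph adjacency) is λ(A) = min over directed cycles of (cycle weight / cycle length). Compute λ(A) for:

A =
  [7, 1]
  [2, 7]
λ(A) = 3/2

Enumerate directed cycles and compute their means (weight / length). Sample:
  cycle 0 → 0: weight = 7, length = 1, mean = 7/1 ≈ 7.000
  cycle 1 → 1: weight = 7, length = 1, mean = 7/1 ≈ 7.000
  cycle 0 → 1 → 0: weight = 3, length = 2, mean = 3/2 ≈ 1.500
  cycle 1 → 0 → 1: weight = 3, length = 2, mean = 3/2 ≈ 1.500
Minimum mean = 1.500, attained e.g. along the cycle 0 → 1 → 0 with weight 3 and length 2. So λ(A) = 3/2 = 3/2.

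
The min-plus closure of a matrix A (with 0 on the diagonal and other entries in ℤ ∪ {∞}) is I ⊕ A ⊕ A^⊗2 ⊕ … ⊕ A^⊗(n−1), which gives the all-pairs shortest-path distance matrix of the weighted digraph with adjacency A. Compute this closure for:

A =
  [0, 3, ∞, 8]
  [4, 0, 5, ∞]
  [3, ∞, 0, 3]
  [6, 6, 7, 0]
Closure =
  [0, 3, 8, 8]
  [4, 0, 5, 8]
  [3, 6, 0, 3]
  [6, 6, 7, 0]

This is the Floyd-Warshall all-pairs shortest-path computation. For each intermediate vertex k = 0, 1, …, 3, update dist[i][j] ← min(dist[i][j], dist[i][k] + dist[k][j]). The final matrix gives, for each (i, j), the minimum total weight of any directed path from i to j (possibly empty when i = j).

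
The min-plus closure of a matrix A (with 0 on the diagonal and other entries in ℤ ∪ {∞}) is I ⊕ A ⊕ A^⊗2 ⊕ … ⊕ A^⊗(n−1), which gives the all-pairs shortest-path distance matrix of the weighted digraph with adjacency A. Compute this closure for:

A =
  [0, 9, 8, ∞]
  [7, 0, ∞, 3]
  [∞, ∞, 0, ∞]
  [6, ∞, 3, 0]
Closure =
  [0, 9, 8, 12]
  [7, 0, 6, 3]
  [∞, ∞, 0, ∞]
  [6, 15, 3, 0]

This is the Floyd-Warshall all-pairs shortest-path computation. For each intermediate vertex k = 0, 1, …, 3, update dist[i][j] ← min(dist[i][j], dist[i][k] + dist[k][j]). The final matrix gives, for each (i, j), the minimum total weight of any directed path from i to j (possibly empty when i = j).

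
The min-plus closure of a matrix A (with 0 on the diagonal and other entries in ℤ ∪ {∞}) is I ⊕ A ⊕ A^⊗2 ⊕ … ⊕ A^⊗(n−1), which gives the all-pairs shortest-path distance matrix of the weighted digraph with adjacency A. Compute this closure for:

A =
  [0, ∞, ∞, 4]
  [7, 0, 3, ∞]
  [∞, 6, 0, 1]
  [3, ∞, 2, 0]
Closure =
  [0, 12, 6, 4]
  [7, 0, 3, 4]
  [4, 6, 0, 1]
  [3, 8, 2, 0]

This is the Floyd-Warshall all-pairs shortest-path computation. For each intermediate vertex k = 0, 1, …, 3, update dist[i][j] ← min(dist[i][j], dist[i][k] + dist[k][j]). The final matrix gives, for each (i, j), the minimum total weight of any directed path from i to j (possibly empty when i = j).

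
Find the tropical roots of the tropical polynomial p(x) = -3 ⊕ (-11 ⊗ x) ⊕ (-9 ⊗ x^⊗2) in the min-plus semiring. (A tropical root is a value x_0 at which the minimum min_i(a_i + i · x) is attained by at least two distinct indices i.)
Roots: {-2, 8}

Each tropical root is a break point of the lower envelope of the lines y = a_i + i · x (there are 3 lines, with slopes 0, 1, ..., 2). Only the lines that attain the minimum somewhere contribute to roots; other lines are dominated. Here the surviving (envelope) indices are i = 2, i = 1, i = 0.
Intersections between consecutive envelope lines give the roots: for adjacent envelope indices i < j the intersection is x = (a_i − a_j) / (j − i). Reading off the sorted break points: {-2, 8}.
Verification: at each break x_0, at least two indices attain the minimum of min_i(a_i + i · x_0).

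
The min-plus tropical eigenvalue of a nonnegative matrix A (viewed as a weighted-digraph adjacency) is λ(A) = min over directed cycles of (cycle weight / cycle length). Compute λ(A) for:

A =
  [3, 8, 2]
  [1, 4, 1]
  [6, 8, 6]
λ(A) = 3

Enumerate directed cycles and compute their means (weight / length). Sample:
  cycle 0 → 0: weight = 3, length = 1, mean = 3/1 ≈ 3.000
  cycle 1 → 1: weight = 4, length = 1, mean = 4/1 ≈ 4.000
  cycle 2 → 2: weight = 6, length = 1, mean = 6/1 ≈ 6.000
  cycle 0 → 1 → 0: weight = 9, length = 2, mean = 9/2 ≈ 4.500
  cycle 0 → 2 → 0: weight = 8, length = 2, mean = 8/2 ≈ 4.000
  cycle 1 → 0 → 1: weight = 9, length = 2, mean = 9/2 ≈ 4.500
Minimum mean = 3.000, attained e.g. along the cycle 0 → 0 with weight 3 and length 1. So λ(A) = 3/1 = 3.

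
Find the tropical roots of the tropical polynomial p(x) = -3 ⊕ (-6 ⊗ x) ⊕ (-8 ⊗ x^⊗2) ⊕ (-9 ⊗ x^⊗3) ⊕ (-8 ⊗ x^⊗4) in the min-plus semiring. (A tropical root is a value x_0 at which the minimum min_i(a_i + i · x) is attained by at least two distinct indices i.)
Roots: {-1, 1, 2, 3}

Each tropical root is a break point of the lower envelope of the lines y = a_i + i · x (there are 5 lines, with slopes 0, 1, ..., 4). Only the lines that attain the minimum somewhere contribute to roots; other lines are dominated. Here the surviving (envelope) indices are i = 4, i = 3, i = 2, i = 1, i = 0.
Intersections between consecutive envelope lines give the roots: for adjacent envelope indices i < j the intersection is x = (a_i − a_j) / (j − i). Reading off the sorted break points: {-1, 1, 2, 3}.
Verification: at each break x_0, at least two indices attain the minimum of min_i(a_i + i · x_0).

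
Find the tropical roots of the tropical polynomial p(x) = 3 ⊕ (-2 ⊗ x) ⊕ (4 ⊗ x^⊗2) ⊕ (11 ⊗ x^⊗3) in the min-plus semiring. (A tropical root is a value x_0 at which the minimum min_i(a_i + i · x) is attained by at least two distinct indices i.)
Roots: {-7, -6, 5}

Each tropical root is a break point of the lower envelope of the lines y = a_i + i · x (there are 4 lines, with slopes 0, 1, ..., 3). Only the lines that attain the minimum somewhere contribute to roots; other lines are dominated. Here the surviving (envelope) indices are i = 3, i = 2, i = 1, i = 0.
Intersections between consecutive envelope lines give the roots: for adjacent envelope indices i < j the intersection is x = (a_i − a_j) / (j − i). Reading off the sorted break points: {-7, -6, 5}.
Verification: at each break x_0, at least two indices attain the minimum of min_i(a_i + i · x_0).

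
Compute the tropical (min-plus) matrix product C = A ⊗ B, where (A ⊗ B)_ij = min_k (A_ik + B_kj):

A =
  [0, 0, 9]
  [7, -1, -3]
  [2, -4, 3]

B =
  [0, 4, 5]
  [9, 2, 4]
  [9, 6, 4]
A ⊗ B =
  [0, 2, 4]
  [6, 1, 1]
  [2, -2, 0]

Apply the min-plus product entry-by-entry:
  C[0][0] = min over k of (A[0][0] + B[0][0] = 0 + 0 = 0, A[0][1] + B[1][0] = 0 + 9 = 9, A[0][2] + B[2][0] = 9 + 9 = 18) = 0 (attained at k = 0)
  C[0][1] = min over k of (A[0][0] + B[0][1] = 0 + 4 = 4, A[0][1] + B[1][1] = 0 + 2 = 2, A[0][2] + B[2][1] = 9 + 6 = 15) = 2 (attained at k = 1)
  C[0][2] = min over k of (A[0][0] + B[0][2] = 0 + 5 = 5, A[0][1] + B[1][2] = 0 + 4 = 4, A[0][2] + B[2][2] = 9 + 4 = 13) = 4 (attained at k = 1)
  C[1][0] = min over k of (A[1][0] + B[0][0] = 7 + 0 = 7, A[1][1] + B[1][0] = -1 + 9 = 8, A[1][2] + B[2][0] = -3 + 9 = 6) = 6 (attained at k = 2)
  C[1][1] = min over k of (A[1][0] + B[0][1] = 7 + 4 = 11, A[1][1] + B[1][1] = -1 + 2 = 1, A[1][2] + B[2][1] = -3 + 6 = 3) = 1 (attained at k = 1)
  C[1][2] = min over k of (A[1][0] + B[0][2] = 7 + 5 = 12, A[1][1] + B[1][2] = -1 + 4 = 3, A[1][2] + B[2][2] = -3 + 4 = 1) = 1 (attained at k = 2)
  C[2][0] = min over k of (A[2][0] + B[0][0] = 2 + 0 = 2, A[2][1] + B[1][0] = -4 + 9 = 5, A[2][2] + B[2][0] = 3 + 9 = 12) = 2 (attained at k = 0)
  C[2][1] = min over k of (A[2][0] + B[0][1] = 2 + 4 = 6, A[2][1] + B[1][1] = -4 + 2 = -2, A[2][2] + B[2][1] = 3 + 6 = 9) = -2 (attained at k = 1)
  C[2][2] = min over k of (A[2][0] + B[0][2] = 2 + 5 = 7, A[2][1] + B[1][2] = -4 + 4 = 0, A[2][2] + B[2][2] = 3 + 4 = 7) = 0 (attained at k = 1)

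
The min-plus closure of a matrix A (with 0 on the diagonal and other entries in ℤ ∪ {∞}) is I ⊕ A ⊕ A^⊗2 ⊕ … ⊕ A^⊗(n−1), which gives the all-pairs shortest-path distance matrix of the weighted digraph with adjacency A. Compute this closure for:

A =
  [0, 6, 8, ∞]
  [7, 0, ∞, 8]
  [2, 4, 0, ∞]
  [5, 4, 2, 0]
Closure =
  [0, 6, 8, 14]
  [7, 0, 10, 8]
  [2, 4, 0, 12]
  [4, 4, 2, 0]

This is the Floyd-Warshall all-pairs shortest-path computation. For each intermediate vertex k = 0, 1, …, 3, update dist[i][j] ← min(dist[i][j], dist[i][k] + dist[k][j]). The final matrix gives, for each (i, j), the minimum total weight of any directed path from i to j (possibly empty when i = j).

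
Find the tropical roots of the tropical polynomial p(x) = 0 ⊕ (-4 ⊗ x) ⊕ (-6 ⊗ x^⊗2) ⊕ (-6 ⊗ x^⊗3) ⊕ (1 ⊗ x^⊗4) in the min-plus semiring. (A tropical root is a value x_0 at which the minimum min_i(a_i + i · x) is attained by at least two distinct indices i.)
Roots: {-7, 0, 2, 4}

Each tropical root is a break point of the lower envelope of the lines y = a_i + i · x (there are 5 lines, with slopes 0, 1, ..., 4). Only the lines that attain the minimum somewhere contribute to roots; other lines are dominated. Here the surviving (envelope) indices are i = 4, i = 3, i = 2, i = 1, i = 0.
Intersections between consecutive envelope lines give the roots: for adjacent envelope indices i < j the intersection is x = (a_i − a_j) / (j − i). Reading off the sorted break points: {-7, 0, 2, 4}.
Verification: at each break x_0, at least two indices attain the minimum of min_i(a_i + i · x_0).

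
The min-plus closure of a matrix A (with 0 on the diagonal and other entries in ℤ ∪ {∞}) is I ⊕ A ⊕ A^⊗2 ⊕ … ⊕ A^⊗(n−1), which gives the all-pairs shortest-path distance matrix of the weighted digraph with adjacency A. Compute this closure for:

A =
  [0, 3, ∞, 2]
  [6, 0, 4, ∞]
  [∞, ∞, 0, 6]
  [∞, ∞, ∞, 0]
Closure =
  [0, 3, 7, 2]
  [6, 0, 4, 8]
  [∞, ∞, 0, 6]
  [∞, ∞, ∞, 0]

This is the Floyd-Warshall all-pairs shortest-path computation. For each intermediate vertex k = 0, 1, …, 3, update dist[i][j] ← min(dist[i][j], dist[i][k] + dist[k][j]). The final matrix gives, for each (i, j), the minimum total weight of any directed path from i to j (possibly empty when i = j).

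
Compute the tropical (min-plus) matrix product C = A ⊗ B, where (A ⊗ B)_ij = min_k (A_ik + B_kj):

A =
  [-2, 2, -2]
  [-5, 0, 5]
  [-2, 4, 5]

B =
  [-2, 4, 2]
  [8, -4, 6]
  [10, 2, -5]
A ⊗ B =
  [-4, -2, -7]
  [-7, -4, -3]
  [-4, 0, 0]

Apply the min-plus product entry-by-entry:
  C[0][0] = min over k of (A[0][0] + B[0][0] = -2 + -2 = -4, A[0][1] + B[1][0] = 2 + 8 = 10, A[0][2] + B[2][0] = -2 + 10 = 8) = -4 (attained at k = 0)
  C[0][1] = min over k of (A[0][0] + B[0][1] = -2 + 4 = 2, A[0][1] + B[1][1] = 2 + -4 = -2, A[0][2] + B[2][1] = -2 + 2 = 0) = -2 (attained at k = 1)
  C[0][2] = min over k of (A[0][0] + B[0][2] = -2 + 2 = 0, A[0][1] + B[1][2] = 2 + 6 = 8, A[0][2] + B[2][2] = -2 + -5 = -7) = -7 (attained at k = 2)
  C[1][0] = min over k of (A[1][0] + B[0][0] = -5 + -2 = -7, A[1][1] + B[1][0] = 0 + 8 = 8, A[1][2] + B[2][0] = 5 + 10 = 15) = -7 (attained at k = 0)
  C[1][1] = min over k of (A[1][0] + B[0][1] = -5 + 4 = -1, A[1][1] + B[1][1] = 0 + -4 = -4, A[1][2] + B[2][1] = 5 + 2 = 7) = -4 (attained at k = 1)
  C[1][2] = min over k of (A[1][0] + B[0][2] = -5 + 2 = -3, A[1][1] + B[1][2] = 0 + 6 = 6, A[1][2] + B[2][2] = 5 + -5 = 0) = -3 (attained at k = 0)
  C[2][0] = min over k of (A[2][0] + B[0][0] = -2 + -2 = -4, A[2][1] + B[1][0] = 4 + 8 = 12, A[2][2] + B[2][0] = 5 + 10 = 15) = -4 (attained at k = 0)
  C[2][1] = min over k of (A[2][0] + B[0][1] = -2 + 4 = 2, A[2][1] + B[1][1] = 4 + -4 = 0, A[2][2] + B[2][1] = 5 + 2 = 7) = 0 (attained at k = 1)
  C[2][2] = min over k of (A[2][0] + B[0][2] = -2 + 2 = 0, A[2][1] + B[1][2] = 4 + 6 = 10, A[2][2] + B[2][2] = 5 + -5 = 0) = 0 (attained at k = 0)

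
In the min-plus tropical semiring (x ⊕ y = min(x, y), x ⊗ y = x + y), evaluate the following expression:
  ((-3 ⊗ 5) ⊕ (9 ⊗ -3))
((-3 ⊗ 5) ⊕ (9 ⊗ -3)) = 2

Expand innermost to outermost. Recall ⊕ takes the minimum of its arguments and ⊗ takes their sum. Working out the expression ((-3 ⊗ 5) ⊕ (9 ⊗ -3)) gives 2.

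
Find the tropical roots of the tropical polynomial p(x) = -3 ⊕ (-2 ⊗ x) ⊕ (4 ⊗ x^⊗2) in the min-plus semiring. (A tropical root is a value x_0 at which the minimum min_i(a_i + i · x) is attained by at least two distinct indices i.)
Roots: {-6, -1}

Each tropical root is a break point of the lower envelope of the lines y = a_i + i · x (there are 3 lines, with slopes 0, 1, ..., 2). Only the lines that attain the minimum somewhere contribute to roots; other lines are dominated. Here the surviving (envelope) indices are i = 2, i = 1, i = 0.
Intersections between consecutive envelope lines give the roots: for adjacent envelope indices i < j the intersection is x = (a_i − a_j) / (j − i). Reading off the sorted break points: {-6, -1}.
Verification: at each break x_0, at least two indices attain the minimum of min_i(a_i + i · x_0).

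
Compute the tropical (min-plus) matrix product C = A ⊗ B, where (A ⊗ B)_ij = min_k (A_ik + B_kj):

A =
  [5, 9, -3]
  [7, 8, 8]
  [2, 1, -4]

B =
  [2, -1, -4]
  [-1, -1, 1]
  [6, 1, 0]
A ⊗ B =
  [3, -2, -3]
  [7, 6, 3]
  [0, -3, -4]

Apply the min-plus product entry-by-entry:
  C[0][0] = min over k of (A[0][0] + B[0][0] = 5 + 2 = 7, A[0][1] + B[1][0] = 9 + -1 = 8, A[0][2] + B[2][0] = -3 + 6 = 3) = 3 (attained at k = 2)
  C[0][1] = min over k of (A[0][0] + B[0][1] = 5 + -1 = 4, A[0][1] + B[1][1] = 9 + -1 = 8, A[0][2] + B[2][1] = -3 + 1 = -2) = -2 (attained at k = 2)
  C[0][2] = min over k of (A[0][0] + B[0][2] = 5 + -4 = 1, A[0][1] + B[1][2] = 9 + 1 = 10, A[0][2] + B[2][2] = -3 + 0 = -3) = -3 (attained at k = 2)
  C[1][0] = min over k of (A[1][0] + B[0][0] = 7 + 2 = 9, A[1][1] + B[1][0] = 8 + -1 = 7, A[1][2] + B[2][0] = 8 + 6 = 14) = 7 (attained at k = 1)
  C[1][1] = min over k of (A[1][0] + B[0][1] = 7 + -1 = 6, A[1][1] + B[1][1] = 8 + -1 = 7, A[1][2] + B[2][1] = 8 + 1 = 9) = 6 (attained at k = 0)
  C[1][2] = min over k of (A[1][0] + B[0][2] = 7 + -4 = 3, A[1][1] + B[1][2] = 8 + 1 = 9, A[1][2] + B[2][2] = 8 + 0 = 8) = 3 (attained at k = 0)
  C[2][0] = min over k of (A[2][0] + B[0][0] = 2 + 2 = 4, A[2][1] + B[1][0] = 1 + -1 = 0, A[2][2] + B[2][0] = -4 + 6 = 2) = 0 (attained at k = 1)
  C[2][1] = min over k of (A[2][0] + B[0][1] = 2 + -1 = 1, A[2][1] + B[1][1] = 1 + -1 = 0, A[2][2] + B[2][1] = -4 + 1 = -3) = -3 (attained at k = 2)
  C[2][2] = min over k of (A[2][0] + B[0][2] = 2 + -4 = -2, A[2][1] + B[1][2] = 1 + 1 = 2, A[2][2] + B[2][2] = -4 + 0 = -4) = -4 (attained at k = 2)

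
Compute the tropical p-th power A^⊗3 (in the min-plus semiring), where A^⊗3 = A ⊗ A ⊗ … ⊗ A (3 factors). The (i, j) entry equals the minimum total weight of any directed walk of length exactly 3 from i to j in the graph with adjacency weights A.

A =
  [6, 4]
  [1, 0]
A^⊗3 =
  [5, 4]
  [1, 0]

Each entry (A^⊗3)_ij equals the minimum over all length-3 walks i = v_0 → v_1 → … → v_3 = j of Σ_t A[v_t][v_{t+1}]. For example, for (i, j) = (0, 1) we minimise over 4 possible intermediate vertex sequences; the minimum is 4, attained along the walk 0 → 1 → 1 → 1.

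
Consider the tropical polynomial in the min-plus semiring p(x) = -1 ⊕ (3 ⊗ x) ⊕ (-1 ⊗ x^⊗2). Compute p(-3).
p(-3) = -7

A tropical monomial a ⊗ x^⊗i evaluates to a + i · x. Evaluating each term at x = -3:
  Term 0 contributes -1 + 0 · -3 = -1
  Term 1 contributes 3 + 1 · -3 = 0
  Term 2 contributes -1 + 2 · -3 = -7
p(-3) = ⊕ of these = min[-1, 0, -7] = -7.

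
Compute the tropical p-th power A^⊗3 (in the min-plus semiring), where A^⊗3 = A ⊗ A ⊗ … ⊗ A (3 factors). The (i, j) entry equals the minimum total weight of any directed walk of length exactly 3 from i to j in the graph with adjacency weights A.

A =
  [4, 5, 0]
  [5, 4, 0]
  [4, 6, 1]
A^⊗3 =
  [5, 7, 2]
  [5, 7, 2]
  [6, 8, 3]

Each entry (A^⊗3)_ij equals the minimum over all length-3 walks i = v_0 → v_1 → … → v_3 = j of Σ_t A[v_t][v_{t+1}]. For example, for (i, j) = (0, 2) we minimise over 9 possible intermediate vertex sequences; the minimum is 2, attained along the walk 0 → 2 → 2 → 2.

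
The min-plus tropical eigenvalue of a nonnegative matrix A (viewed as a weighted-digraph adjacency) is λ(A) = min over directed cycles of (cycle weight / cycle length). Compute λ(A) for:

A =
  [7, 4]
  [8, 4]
λ(A) = 4

Enumerate directed cycles and compute their means (weight / length). Sample:
  cycle 0 → 0: weight = 7, length = 1, mean = 7/1 ≈ 7.000
  cycle 1 → 1: weight = 4, length = 1, mean = 4/1 ≈ 4.000
  cycle 0 → 1 → 0: weight = 12, length = 2, mean = 12/2 ≈ 6.000
  cycle 1 → 0 → 1: weight = 12, length = 2, mean = 12/2 ≈ 6.000
Minimum mean = 4.000, attained e.g. along the cycle 1 → 1 with weight 4 and length 1. So λ(A) = 4/1 = 4.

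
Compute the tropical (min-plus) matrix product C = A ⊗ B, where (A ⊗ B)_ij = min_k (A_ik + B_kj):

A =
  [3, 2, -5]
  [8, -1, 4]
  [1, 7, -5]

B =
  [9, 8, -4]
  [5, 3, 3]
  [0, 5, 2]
A ⊗ B =
  [-5, 0, -3]
  [4, 2, 2]
  [-5, 0, -3]

Apply the min-plus product entry-by-entry:
  C[0][0] = min over k of (A[0][0] + B[0][0] = 3 + 9 = 12, A[0][1] + B[1][0] = 2 + 5 = 7, A[0][2] + B[2][0] = -5 + 0 = -5) = -5 (attained at k = 2)
  C[0][1] = min over k of (A[0][0] + B[0][1] = 3 + 8 = 11, A[0][1] + B[1][1] = 2 + 3 = 5, A[0][2] + B[2][1] = -5 + 5 = 0) = 0 (attained at k = 2)
  C[0][2] = min over k of (A[0][0] + B[0][2] = 3 + -4 = -1, A[0][1] + B[1][2] = 2 + 3 = 5, A[0][2] + B[2][2] = -5 + 2 = -3) = -3 (attained at k = 2)
  C[1][0] = min over k of (A[1][0] + B[0][0] = 8 + 9 = 17, A[1][1] + B[1][0] = -1 + 5 = 4, A[1][2] + B[2][0] = 4 + 0 = 4) = 4 (attained at k = 1)
  C[1][1] = min over k of (A[1][0] + B[0][1] = 8 + 8 = 16, A[1][1] + B[1][1] = -1 + 3 = 2, A[1][2] + B[2][1] = 4 + 5 = 9) = 2 (attained at k = 1)
  C[1][2] = min over k of (A[1][0] + B[0][2] = 8 + -4 = 4, A[1][1] + B[1][2] = -1 + 3 = 2, A[1][2] + B[2][2] = 4 + 2 = 6) = 2 (attained at k = 1)
  C[2][0] = min over k of (A[2][0] + B[0][0] = 1 + 9 = 10, A[2][1] + B[1][0] = 7 + 5 = 12, A[2][2] + B[2][0] = -5 + 0 = -5) = -5 (attained at k = 2)
  C[2][1] = min over k of (A[2][0] + B[0][1] = 1 + 8 = 9, A[2][1] + B[1][1] = 7 + 3 = 10, A[2][2] + B[2][1] = -5 + 5 = 0) = 0 (attained at k = 2)
  C[2][2] = min over k of (A[2][0] + B[0][2] = 1 + -4 = -3, A[2][1] + B[1][2] = 7 + 3 = 10, A[2][2] + B[2][2] = -5 + 2 = -3) = -3 (attained at k = 0)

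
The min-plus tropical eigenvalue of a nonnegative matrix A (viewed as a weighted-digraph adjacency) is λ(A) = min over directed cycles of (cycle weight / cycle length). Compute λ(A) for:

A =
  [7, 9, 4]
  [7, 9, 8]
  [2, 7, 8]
λ(A) = 3

Enumerate directed cycles and compute their means (weight / length). Sample:
  cycle 0 → 0: weight = 7, length = 1, mean = 7/1 ≈ 7.000
  cycle 1 → 1: weight = 9, length = 1, mean = 9/1 ≈ 9.000
  cycle 2 → 2: weight = 8, length = 1, mean = 8/1 ≈ 8.000
  cycle 0 → 1 → 0: weight = 16, length = 2, mean = 16/2 ≈ 8.000
  cycle 0 → 2 → 0: weight = 6, length = 2, mean = 6/2 ≈ 3.000
  cycle 1 → 0 → 1: weight = 16, length = 2, mean = 16/2 ≈ 8.000
Minimum mean = 3.000, attained e.g. along the cycle 0 → 2 → 0 with weight 6 and length 2. So λ(A) = 6/2 = 3.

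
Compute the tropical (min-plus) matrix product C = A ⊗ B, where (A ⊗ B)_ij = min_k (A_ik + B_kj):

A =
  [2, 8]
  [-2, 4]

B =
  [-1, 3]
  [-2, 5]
A ⊗ B =
  [1, 5]
  [-3, 1]

Apply the min-plus product entry-by-entry:
  C[0][0] = min over k of (A[0][0] + B[0][0] = 2 + -1 = 1, A[0][1] + B[1][0] = 8 + -2 = 6) = 1 (attained at k = 0)
  C[0][1] = min over k of (A[0][0] + B[0][1] = 2 + 3 = 5, A[0][1] + B[1][1] = 8 + 5 = 13) = 5 (attained at k = 0)
  C[1][0] = min over k of (A[1][0] + B[0][0] = -2 + -1 = -3, A[1][1] + B[1][0] = 4 + -2 = 2) = -3 (attained at k = 0)
  C[1][1] = min over k of (A[1][0] + B[0][1] = -2 + 3 = 1, A[1][1] + B[1][1] = 4 + 5 = 9) = 1 (attained at k = 0)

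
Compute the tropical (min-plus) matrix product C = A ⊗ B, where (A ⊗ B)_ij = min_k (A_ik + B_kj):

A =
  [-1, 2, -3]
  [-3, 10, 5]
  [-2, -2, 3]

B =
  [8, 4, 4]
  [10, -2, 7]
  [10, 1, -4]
A ⊗ B =
  [7, -2, -7]
  [5, 1, 1]
  [6, -4, -1]

Apply the min-plus product entry-by-entry:
  C[0][0] = min over k of (A[0][0] + B[0][0] = -1 + 8 = 7, A[0][1] + B[1][0] = 2 + 10 = 12, A[0][2] + B[2][0] = -3 + 10 = 7) = 7 (attained at k = 0)
  C[0][1] = min over k of (A[0][0] + B[0][1] = -1 + 4 = 3, A[0][1] + B[1][1] = 2 + -2 = 0, A[0][2] + B[2][1] = -3 + 1 = -2) = -2 (attained at k = 2)
  C[0][2] = min over k of (A[0][0] + B[0][2] = -1 + 4 = 3, A[0][1] + B[1][2] = 2 + 7 = 9, A[0][2] + B[2][2] = -3 + -4 = -7) = -7 (attained at k = 2)
  C[1][0] = min over k of (A[1][0] + B[0][0] = -3 + 8 = 5, A[1][1] + B[1][0] = 10 + 10 = 20, A[1][2] + B[2][0] = 5 + 10 = 15) = 5 (attained at k = 0)
  C[1][1] = min over k of (A[1][0] + B[0][1] = -3 + 4 = 1, A[1][1] + B[1][1] = 10 + -2 = 8, A[1][2] + B[2][1] = 5 + 1 = 6) = 1 (attained at k = 0)
  C[1][2] = min over k of (A[1][0] + B[0][2] = -3 + 4 = 1, A[1][1] + B[1][2] = 10 + 7 = 17, A[1][2] + B[2][2] = 5 + -4 = 1) = 1 (attained at k = 0)
  C[2][0] = min over k of (A[2][0] + B[0][0] = -2 + 8 = 6, A[2][1] + B[1][0] = -2 + 10 = 8, A[2][2] + B[2][0] = 3 + 10 = 13) = 6 (attained at k = 0)
  C[2][1] = min over k of (A[2][0] + B[0][1] = -2 + 4 = 2, A[2][1] + B[1][1] = -2 + -2 = -4, A[2][2] + B[2][1] = 3 + 1 = 4) = -4 (attained at k = 1)
  C[2][2] = min over k of (A[2][0] + B[0][2] = -2 + 4 = 2, A[2][1] + B[1][2] = -2 + 7 = 5, A[2][2] + B[2][2] = 3 + -4 = -1) = -1 (attained at k = 2)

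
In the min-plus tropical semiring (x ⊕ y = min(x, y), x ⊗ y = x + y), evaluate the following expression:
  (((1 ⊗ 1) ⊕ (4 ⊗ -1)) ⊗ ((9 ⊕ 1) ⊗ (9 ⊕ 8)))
(((1 ⊗ 1) ⊕ (4 ⊗ -1)) ⊗ ((9 ⊕ 1) ⊗ (9 ⊕ 8))) = 11

Expand innermost to outermost. Recall ⊕ takes the minimum of its arguments and ⊗ takes their sum. Working out the expression (((1 ⊗ 1) ⊕ (4 ⊗ -1)) ⊗ ((9 ⊕ 1) ⊗ (9 ⊕ 8))) gives 11.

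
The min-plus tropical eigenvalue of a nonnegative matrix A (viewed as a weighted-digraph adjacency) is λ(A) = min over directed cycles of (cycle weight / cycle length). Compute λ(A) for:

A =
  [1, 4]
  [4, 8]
λ(A) = 1

Enumerate directed cycles and compute their means (weight / length). Sample:
  cycle 0 → 0: weight = 1, length = 1, mean = 1/1 ≈ 1.000
  cycle 1 → 1: weight = 8, length = 1, mean = 8/1 ≈ 8.000
  cycle 0 → 1 → 0: weight = 8, length = 2, mean = 8/2 ≈ 4.000
  cycle 1 → 0 → 1: weight = 8, length = 2, mean = 8/2 ≈ 4.000
Minimum mean = 1.000, attained e.g. along the cycle 0 → 0 with weight 1 and length 1. So λ(A) = 1/1 = 1.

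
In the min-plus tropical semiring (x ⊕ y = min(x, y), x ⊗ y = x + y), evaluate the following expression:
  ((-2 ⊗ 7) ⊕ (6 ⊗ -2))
((-2 ⊗ 7) ⊕ (6 ⊗ -2)) = 4

Expand innermost to outermost. Recall ⊕ takes the minimum of its arguments and ⊗ takes their sum. Working out the expression ((-2 ⊗ 7) ⊕ (6 ⊗ -2)) gives 4.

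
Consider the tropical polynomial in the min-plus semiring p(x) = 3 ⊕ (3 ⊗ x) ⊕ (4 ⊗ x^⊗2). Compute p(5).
p(5) = 3

A tropical monomial a ⊗ x^⊗i evaluates to a + i · x. Evaluating each term at x = 5:
  Term 0 contributes 3 + 0 · 5 = 3
  Term 1 contributes 3 + 1 · 5 = 8
  Term 2 contributes 4 + 2 · 5 = 14
p(5) = ⊕ of these = min[3, 8, 14] = 3.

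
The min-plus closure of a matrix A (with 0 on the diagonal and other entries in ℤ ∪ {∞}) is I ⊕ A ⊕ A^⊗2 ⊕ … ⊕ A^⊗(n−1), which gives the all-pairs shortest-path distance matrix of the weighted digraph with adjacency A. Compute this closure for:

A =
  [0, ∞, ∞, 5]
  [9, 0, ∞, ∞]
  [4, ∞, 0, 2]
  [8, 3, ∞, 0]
Closure =
  [0, 8, ∞, 5]
  [9, 0, ∞, 14]
  [4, 5, 0, 2]
  [8, 3, ∞, 0]

This is the Floyd-Warshall all-pairs shortest-path computation. For each intermediate vertex k = 0, 1, …, 3, update dist[i][j] ← min(dist[i][j], dist[i][k] + dist[k][j]). The final matrix gives, for each (i, j), the minimum total weight of any directed path from i to j (possibly empty when i = j).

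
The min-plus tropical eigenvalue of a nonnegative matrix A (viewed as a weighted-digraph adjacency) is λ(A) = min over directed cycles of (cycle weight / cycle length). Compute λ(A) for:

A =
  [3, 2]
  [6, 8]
λ(A) = 3

Enumerate directed cycles and compute their means (weight / length). Sample:
  cycle 0 → 0: weight = 3, length = 1, mean = 3/1 ≈ 3.000
  cycle 1 → 1: weight = 8, length = 1, mean = 8/1 ≈ 8.000
  cycle 0 → 1 → 0: weight = 8, length = 2, mean = 8/2 ≈ 4.000
  cycle 1 → 0 → 1: weight = 8, length = 2, mean = 8/2 ≈ 4.000
Minimum mean = 3.000, attained e.g. along the cycle 0 → 0 with weight 3 and length 1. So λ(A) = 3/1 = 3.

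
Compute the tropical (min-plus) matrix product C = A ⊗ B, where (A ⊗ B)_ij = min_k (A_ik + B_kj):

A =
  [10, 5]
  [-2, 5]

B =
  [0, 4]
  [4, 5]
A ⊗ B =
  [9, 10]
  [-2, 2]

Apply the min-plus product entry-by-entry:
  C[0][0] = min over k of (A[0][0] + B[0][0] = 10 + 0 = 10, A[0][1] + B[1][0] = 5 + 4 = 9) = 9 (attained at k = 1)
  C[0][1] = min over k of (A[0][0] + B[0][1] = 10 + 4 = 14, A[0][1] + B[1][1] = 5 + 5 = 10) = 10 (attained at k = 1)
  C[1][0] = min over k of (A[1][0] + B[0][0] = -2 + 0 = -2, A[1][1] + B[1][0] = 5 + 4 = 9) = -2 (attained at k = 0)
  C[1][1] = min over k of (A[1][0] + B[0][1] = -2 + 4 = 2, A[1][1] + B[1][1] = 5 + 5 = 10) = 2 (attained at k = 0)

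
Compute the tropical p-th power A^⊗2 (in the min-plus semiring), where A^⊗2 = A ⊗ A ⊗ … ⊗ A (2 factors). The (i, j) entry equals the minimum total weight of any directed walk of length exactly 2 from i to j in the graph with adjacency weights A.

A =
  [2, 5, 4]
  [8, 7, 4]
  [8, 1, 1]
A^⊗2 =
  [4, 5, 5]
  [10, 5, 5]
  [9, 2, 2]

Each entry (A^⊗2)_ij equals the minimum over all length-2 walks i = v_0 → v_1 → … → v_2 = j of Σ_t A[v_t][v_{t+1}]. For example, for (i, j) = (0, 2) we minimise over 3 possible intermediate vertex sequences; the minimum is 5, attained along the walk 0 → 2 → 2.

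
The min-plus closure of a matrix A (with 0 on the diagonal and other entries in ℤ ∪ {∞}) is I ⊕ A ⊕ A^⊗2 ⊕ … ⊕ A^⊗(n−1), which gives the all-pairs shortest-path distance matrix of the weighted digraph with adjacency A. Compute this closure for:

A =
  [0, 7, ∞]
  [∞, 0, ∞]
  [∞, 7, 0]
Closure =
  [0, 7, ∞]
  [∞, 0, ∞]
  [∞, 7, 0]

This is the Floyd-Warshall all-pairs shortest-path computation. For each intermediate vertex k = 0, 1, …, 2, update dist[i][j] ← min(dist[i][j], dist[i][k] + dist[k][j]). The final matrix gives, for each (i, j), the minimum total weight of any directed path from i to j (possibly empty when i = j).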